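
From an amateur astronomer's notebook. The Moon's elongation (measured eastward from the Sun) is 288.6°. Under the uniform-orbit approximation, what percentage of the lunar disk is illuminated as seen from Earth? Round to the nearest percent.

34%

cos 288.6° = 0.319, so f = (1 − 0.319)/2 = 0.341, i.e. 34%.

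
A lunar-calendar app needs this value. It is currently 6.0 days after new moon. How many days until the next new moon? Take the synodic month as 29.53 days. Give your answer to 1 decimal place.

One full lunation from the last new moon is 29.53 d; remaining = 29.53 − 6.0 = 23.530 d.

23.5 days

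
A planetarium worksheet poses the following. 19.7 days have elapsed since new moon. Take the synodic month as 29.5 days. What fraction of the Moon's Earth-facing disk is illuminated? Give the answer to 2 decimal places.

0.75

Elongation θ = 360° × 19.7/29.5 ≈ 240.4°.
Illuminated fraction = (1 − cos 240.4°)/2 = (1 − (-0.494))/2 ≈ 0.747.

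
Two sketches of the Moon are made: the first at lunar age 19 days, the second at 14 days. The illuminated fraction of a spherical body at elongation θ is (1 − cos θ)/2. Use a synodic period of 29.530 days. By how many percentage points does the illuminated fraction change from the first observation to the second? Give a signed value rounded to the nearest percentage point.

+18 percentage points

First observation: θ = 360°·19/29.530 = 231.6°, so f = 0.810.
Second observation: θ = 170.7°, f = 0.993.
Δf = 0.993 − 0.810 = +0.183, i.e. +18 pp.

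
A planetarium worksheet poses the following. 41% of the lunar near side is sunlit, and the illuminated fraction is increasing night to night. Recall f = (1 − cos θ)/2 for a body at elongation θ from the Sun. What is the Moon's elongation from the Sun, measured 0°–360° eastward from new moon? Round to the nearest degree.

80°

cos θ = 1 − 2f = 0.180, giving a principal value of 79.6°.
Waxing ⇒ before full, so θ = 79.6°.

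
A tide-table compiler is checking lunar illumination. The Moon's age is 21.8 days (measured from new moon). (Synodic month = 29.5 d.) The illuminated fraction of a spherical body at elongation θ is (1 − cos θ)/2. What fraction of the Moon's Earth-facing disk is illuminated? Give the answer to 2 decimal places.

0.53

Elongation θ = 360° × 21.8/29.5 ≈ 266.0°.
Illuminated fraction = (1 − cos 266.0°)/2 = (1 − (-0.069))/2 ≈ 0.535.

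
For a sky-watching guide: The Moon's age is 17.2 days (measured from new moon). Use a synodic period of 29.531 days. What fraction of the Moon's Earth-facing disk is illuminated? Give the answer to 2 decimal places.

The Moon has covered 17.2/29.531 of its cycle, so θ ≈ 360° × 17.2/29.531 = 209.7°.
Illuminated fraction = (1 − cos 209.7°)/2 = (1 − (-0.869))/2 ≈ 0.934.

0.93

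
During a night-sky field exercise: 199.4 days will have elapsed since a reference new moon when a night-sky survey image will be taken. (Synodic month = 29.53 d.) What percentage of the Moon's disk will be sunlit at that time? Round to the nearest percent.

Reduce mod P: 199.4 − 6×29.53 = 22.22 d into the current lunation.
Phase angle: θ = 360°·(22.22 d)/(29.53 d) = 270.9°.
Illuminated fraction = (1 − cos 270.9°)/2 = (1 − 0.015)/2 ≈ 0.492, so 49%.

49%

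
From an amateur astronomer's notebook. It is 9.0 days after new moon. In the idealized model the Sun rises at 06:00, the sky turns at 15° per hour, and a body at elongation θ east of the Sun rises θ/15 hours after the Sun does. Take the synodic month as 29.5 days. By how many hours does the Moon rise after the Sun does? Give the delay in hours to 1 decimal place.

7.3 h

Phase angle: θ = 360°·(9.0 d)/(29.5 d) = 109.8°.
At 15° of sky rotation per hour, 109.8° corresponds to a 7.32 h lag.
So the Moon rises 7.32 h after the Sun.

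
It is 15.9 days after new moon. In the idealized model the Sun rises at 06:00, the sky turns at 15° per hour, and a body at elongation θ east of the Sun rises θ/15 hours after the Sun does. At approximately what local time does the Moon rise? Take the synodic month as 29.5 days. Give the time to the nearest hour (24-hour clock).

Phase angle: θ = 360°·(15.9 d)/(29.5 d) = 194.0°.
At 15° of sky rotation per hour, 194.0° corresponds to a 12.94 h lag.
06:00 + 12.94 h ≈ 18:56 → 19:00 to the nearest hour.

19:00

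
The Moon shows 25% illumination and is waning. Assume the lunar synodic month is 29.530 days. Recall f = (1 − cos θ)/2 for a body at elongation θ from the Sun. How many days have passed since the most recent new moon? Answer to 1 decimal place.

Invert f = (1 − cos θ)/2 to get cos θ = 1 − 2(0.25) = 0.500, hence θ₀ = arccos 0.500 = 60.0°.
A waning Moon lies in 180°–360°, so θ = 360° − 60.0° = 300.0°.
At 360°/29.530 d per day, 300.0° corresponds to 24.61 days.

24.6 days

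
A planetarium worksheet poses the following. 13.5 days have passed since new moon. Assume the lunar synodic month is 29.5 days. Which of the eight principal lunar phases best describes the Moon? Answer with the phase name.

full moon

At 13.5/29.5 of the cycle, θ ≈ 165° — the full moon range.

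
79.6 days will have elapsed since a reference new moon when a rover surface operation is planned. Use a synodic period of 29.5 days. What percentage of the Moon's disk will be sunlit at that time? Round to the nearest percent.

79.6/29.5 = 2.698 lunations, so 2 complete cycles and 20.60 d into the next.
Phase angle: θ = 360°·(20.60 d)/(29.5 d) = 251.4°.
With cos θ = (-0.319), the lit fraction is (1 − (-0.319))/2 ≈ 0.660, so 66%.

66%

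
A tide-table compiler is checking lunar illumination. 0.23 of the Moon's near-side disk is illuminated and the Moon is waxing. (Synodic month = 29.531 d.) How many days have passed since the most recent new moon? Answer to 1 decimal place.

Invert f = (1 − cos θ)/2 to get cos θ = 1 − 2(0.23) = 0.540, hence θ₀ = arccos 0.540 = 57.3°.
The Moon is waxing (0°–180°), so θ = 57.3° directly.
That fraction of the synodic month is 57.3/360 × 29.531 d ≈ 4.70 d.

4.7 days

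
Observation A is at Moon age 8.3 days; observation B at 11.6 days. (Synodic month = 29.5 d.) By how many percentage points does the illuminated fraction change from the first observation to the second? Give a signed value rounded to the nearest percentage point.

+29 pp

θ₁ = 360° × 8.3/29.5 = 101.3°, f₁ = (1 − cos θ₁)/2 = 0.598.
θ₂ = 360° × 11.6/29.5 = 141.6°, f₂ = (1 − cos θ₂)/2 = 0.892.
Change = f₂ − f₁ = +0.294 → +29 percentage points.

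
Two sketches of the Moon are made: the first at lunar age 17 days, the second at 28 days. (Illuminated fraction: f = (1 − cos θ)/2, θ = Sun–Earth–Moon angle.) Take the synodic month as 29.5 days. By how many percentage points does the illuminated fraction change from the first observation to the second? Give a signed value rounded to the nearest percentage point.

-92 pp

First observation: θ = 360°·17/29.5 = 207.5°, so f = 0.944.
Second observation: θ = 341.7°, f = 0.025.
Δf = 0.025 − 0.944 = -0.918, i.e. -92 pp.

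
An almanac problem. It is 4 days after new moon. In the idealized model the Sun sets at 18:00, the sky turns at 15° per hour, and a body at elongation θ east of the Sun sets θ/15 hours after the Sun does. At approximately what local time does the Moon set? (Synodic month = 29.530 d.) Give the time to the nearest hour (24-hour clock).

21:00

Phase angle: θ = 360°·(4 d)/(29.530 d) = 48.8°.
Delay after the Sun = 48.8° / (15°/h) ≈ 3.25 h.
18:00 + 3.25 h ≈ 21:15 → 21:00 to the nearest hour.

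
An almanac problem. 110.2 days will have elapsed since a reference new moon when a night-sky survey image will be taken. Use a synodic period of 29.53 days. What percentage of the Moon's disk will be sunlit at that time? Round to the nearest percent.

56%

110.2 d spans 3 complete synodic months (3 × 29.53 = 88.59 d) plus 21.61 d.
The Moon has covered 21.61/29.53 of its cycle, so θ ≈ 360° × 21.61/29.53 = 263.4°.
cos 263.4° = (-0.114), so f = (1 − (-0.114))/2 = 0.557, so 56%.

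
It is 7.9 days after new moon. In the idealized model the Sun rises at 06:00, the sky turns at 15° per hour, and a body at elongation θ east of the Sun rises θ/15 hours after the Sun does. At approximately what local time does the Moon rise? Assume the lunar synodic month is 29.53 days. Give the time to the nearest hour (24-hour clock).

12:00

The Moon has covered 7.9/29.53 of its cycle, so θ ≈ 360° × 7.9/29.53 = 96.3°.
Delay after the Sun = 96.3° / (15°/h) ≈ 6.42 h.
06:00 + 6.42 h ≈ 12:25 → 12:00 to the nearest hour.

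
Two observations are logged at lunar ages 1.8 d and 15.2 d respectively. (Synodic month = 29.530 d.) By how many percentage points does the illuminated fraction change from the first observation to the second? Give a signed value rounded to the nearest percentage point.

First observation: θ = 360°·1.8/29.530 = 21.9°, so f = 0.036.
Second observation: θ = 185.3°, f = 0.998.
Δf = 0.998 − 0.036 = +0.962, i.e. +96 pp.

+96 pp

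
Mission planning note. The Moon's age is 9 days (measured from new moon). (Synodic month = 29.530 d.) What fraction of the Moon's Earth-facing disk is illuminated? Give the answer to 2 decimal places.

Phase angle: θ = 360°·(9 d)/(29.530 d) = 109.7°.
cos 109.7° = (-0.337), so f = (1 − (-0.337))/2 = 0.669.

0.67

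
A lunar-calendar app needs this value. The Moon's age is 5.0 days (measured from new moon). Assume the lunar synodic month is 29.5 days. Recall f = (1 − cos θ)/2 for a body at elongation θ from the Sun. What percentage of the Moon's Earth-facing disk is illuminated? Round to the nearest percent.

26%

The Moon has covered 5.0/29.5 of its cycle, so θ ≈ 360° × 5.0/29.5 = 61.0°.
With cos θ = 0.485, the lit fraction is (1 − 0.485)/2 ≈ 0.258, so 26%.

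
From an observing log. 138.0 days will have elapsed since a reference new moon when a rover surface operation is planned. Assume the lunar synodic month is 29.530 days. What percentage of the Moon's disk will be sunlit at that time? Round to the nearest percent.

138.0 d spans 4 complete synodic months (4 × 29.530 = 118.12 d) plus 19.88 d.
Phase angle: θ = 360°·(19.88 d)/(29.530 d) = 242.4°.
cos 242.4° = (-0.464), so f = (1 − (-0.464))/2 = 0.732, so 73%.

73%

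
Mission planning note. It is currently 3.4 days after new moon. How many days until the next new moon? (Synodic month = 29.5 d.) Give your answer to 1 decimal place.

26.1 days

The next new moon completes the synodic month: 29.5 − 3.4 = 26.100 days.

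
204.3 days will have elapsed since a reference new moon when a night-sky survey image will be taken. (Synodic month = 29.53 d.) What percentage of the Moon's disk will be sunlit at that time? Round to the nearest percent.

204.3/29.53 = 6.918 lunations, so 6 complete cycles and 27.12 d into the next.
Elongation θ = 360° × 27.12/29.53 ≈ 330.6°.
cos 330.6° = 0.871, so f = (1 − 0.871)/2 = 0.064, so 6%.

6%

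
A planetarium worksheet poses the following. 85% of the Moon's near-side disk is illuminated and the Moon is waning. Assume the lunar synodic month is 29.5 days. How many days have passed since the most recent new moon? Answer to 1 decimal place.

From f = (1 − cos θ)/2: cos θ = 1 − 2×0.85 = -0.700; arccos → 134.4°.
Waning ⇒ past full, so θ = 360° − 134.4° = 225.6°.
Age = 29.5 × 225.6°/360° ≈ 18.48 days.

18.5 days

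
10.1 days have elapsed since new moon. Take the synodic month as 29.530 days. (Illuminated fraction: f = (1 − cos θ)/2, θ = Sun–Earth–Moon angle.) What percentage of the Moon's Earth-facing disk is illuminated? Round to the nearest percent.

Elongation θ = 360° × 10.1/29.530 ≈ 123.1°.
cos 123.1° = (-0.547), so f = (1 − (-0.547))/2 = 0.773, so 77%.

77%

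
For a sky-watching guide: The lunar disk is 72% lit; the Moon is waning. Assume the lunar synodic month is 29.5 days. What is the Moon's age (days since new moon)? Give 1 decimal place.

20.0 days

From f = (1 − cos θ)/2: cos θ = 1 − 2×0.72 = -0.440; arccos → 116.1°.
A waning Moon lies in 180°–360°, so θ = 360° − 116.1° = 243.9°.
At 360°/29.5 d per day, 243.9° corresponds to 19.99 days.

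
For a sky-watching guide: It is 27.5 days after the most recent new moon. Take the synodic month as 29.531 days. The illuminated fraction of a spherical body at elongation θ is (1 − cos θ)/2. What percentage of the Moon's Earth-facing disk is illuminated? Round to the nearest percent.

5%

Phase angle: θ = 360°·(27.5 d)/(29.531 d) = 335.2°.
Illuminated fraction = (1 − cos 335.2°)/2 = (1 − 0.908)/2 ≈ 0.046, so 5%.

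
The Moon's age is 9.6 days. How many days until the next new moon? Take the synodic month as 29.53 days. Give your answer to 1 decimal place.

The next new moon completes the synodic month: 29.53 − 9.6 = 19.930 days.

19.9 days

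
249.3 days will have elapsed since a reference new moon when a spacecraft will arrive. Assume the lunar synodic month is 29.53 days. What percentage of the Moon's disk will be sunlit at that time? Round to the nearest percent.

97%

249.3/29.53 = 8.442 lunations, so 8 complete cycles and 13.06 d into the next.
Phase angle: θ = 360°·(13.06 d)/(29.53 d) = 159.2°.
With cos θ = (-0.935), the lit fraction is (1 − (-0.935))/2 ≈ 0.967, so 97%.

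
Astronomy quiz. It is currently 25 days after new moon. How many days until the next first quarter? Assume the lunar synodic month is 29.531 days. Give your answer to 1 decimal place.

First quarter occurs at elongation 90°, i.e. at age 29.531 × 90/360 = 7.383 d.
Already past this cycle's first quarter; the next is at 7.383 + 29.531 = 36.914 d, so 36.914 − 25 = 11.914 days.

11.9 days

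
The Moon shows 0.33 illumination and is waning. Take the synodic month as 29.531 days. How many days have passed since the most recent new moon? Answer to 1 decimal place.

cos θ = 1 − 2f = 0.340, giving a principal value of 70.1°.
A waning Moon lies in 180°–360°, so θ = 360° − 70.1° = 289.9°.
Age = 29.531 × 289.9°/360° ≈ 23.78 days.

23.8 days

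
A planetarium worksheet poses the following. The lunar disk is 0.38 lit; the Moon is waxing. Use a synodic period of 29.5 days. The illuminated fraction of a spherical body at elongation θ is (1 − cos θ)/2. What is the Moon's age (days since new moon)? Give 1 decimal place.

Invert f = (1 − cos θ)/2 to get cos θ = 1 − 2(0.38) = 0.240, hence θ₀ = arccos 0.240 = 76.1°.
Before full moon the principal value applies: θ = 76.1°.
Age = 29.5 × 76.1°/360° ≈ 6.24 days.

6.2 days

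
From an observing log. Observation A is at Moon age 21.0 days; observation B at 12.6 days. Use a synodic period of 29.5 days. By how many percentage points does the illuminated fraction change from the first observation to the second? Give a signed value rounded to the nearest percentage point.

θ₁ = 360° × 21.0/29.5 = 256.3°, f₁ = (1 − cos θ₁)/2 = 0.619.
θ₂ = 360° × 12.6/29.5 = 153.8°, f₂ = (1 − cos θ₂)/2 = 0.948.
Change = f₂ − f₁ = +0.330 → +33 percentage points.

+33 pp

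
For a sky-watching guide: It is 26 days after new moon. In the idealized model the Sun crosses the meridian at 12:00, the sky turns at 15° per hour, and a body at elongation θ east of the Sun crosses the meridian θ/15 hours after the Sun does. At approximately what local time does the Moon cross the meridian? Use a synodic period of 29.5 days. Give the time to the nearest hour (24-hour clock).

09:00

The Moon has covered 26/29.5 of its cycle, so θ ≈ 360° × 26/29.5 = 317.3°.
Delay after the Sun = 317.3° / (15°/h) ≈ 21.15 h.
12:00 + 21.15 h ≈ 09:09 → 09:00 to the nearest hour.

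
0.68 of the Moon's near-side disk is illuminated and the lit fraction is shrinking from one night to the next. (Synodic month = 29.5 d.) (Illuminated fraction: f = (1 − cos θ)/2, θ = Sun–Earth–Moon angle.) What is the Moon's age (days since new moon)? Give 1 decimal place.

From f = (1 − cos θ)/2: cos θ = 1 − 2×0.68 = -0.360; arccos → 111.1°.
Waning ⇒ past full, so θ = 360° − 111.1° = 248.9°.
That fraction of the synodic month is 248.9/360 × 29.5 d ≈ 20.40 d.

20.4 days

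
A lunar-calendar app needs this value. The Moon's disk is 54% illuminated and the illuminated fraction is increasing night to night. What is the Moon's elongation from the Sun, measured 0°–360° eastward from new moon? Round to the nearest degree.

cos θ = 1 − 2f = -0.080, giving a principal value of 94.6°.
The Moon is waxing (0°–180°), so θ = 94.6° directly.

95°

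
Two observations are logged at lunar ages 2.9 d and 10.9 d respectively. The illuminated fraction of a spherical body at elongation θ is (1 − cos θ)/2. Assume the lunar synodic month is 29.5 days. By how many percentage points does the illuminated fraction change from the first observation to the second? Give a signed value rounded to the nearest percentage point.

First observation: θ = 360°·2.9/29.5 = 35.4°, so f = 0.092.
Second observation: θ = 133.0°, f = 0.841.
Δf = 0.841 − 0.092 = +0.749, i.e. +75 pp.

+75 percentage points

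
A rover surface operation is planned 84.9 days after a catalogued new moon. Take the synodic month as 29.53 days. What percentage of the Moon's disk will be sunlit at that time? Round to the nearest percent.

84.9 d spans 2 complete synodic months (2 × 29.53 = 59.06 d) plus 25.84 d.
Phase angle: θ = 360°·(25.84 d)/(29.53 d) = 315.0°.
Illuminated fraction = (1 − cos 315.0°)/2 = (1 − 0.707)/2 ≈ 0.146, so 15%.

15%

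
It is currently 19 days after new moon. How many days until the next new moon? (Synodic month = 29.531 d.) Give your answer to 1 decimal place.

The next new moon completes the synodic month: 29.531 − 19 = 10.531 days.

10.5 days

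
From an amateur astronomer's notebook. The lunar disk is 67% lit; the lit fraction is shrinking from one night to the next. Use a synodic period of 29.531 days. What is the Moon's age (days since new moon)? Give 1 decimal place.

From f = (1 − cos θ)/2: cos θ = 1 − 2×0.67 = -0.340; arccos → 109.9°.
Since the Moon is past full (waning), take the reflex angle: θ = 360° − 109.9° = 250.1°.
That fraction of the synodic month is 250.1/360 × 29.531 d ≈ 20.52 d.

20.5 days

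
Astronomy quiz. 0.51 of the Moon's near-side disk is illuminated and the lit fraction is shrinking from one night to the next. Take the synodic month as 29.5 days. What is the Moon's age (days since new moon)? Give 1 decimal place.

Invert f = (1 − cos θ)/2 to get cos θ = 1 − 2(0.51) = -0.020, hence θ₀ = arccos -0.020 = 91.1°.
Waning ⇒ past full, so θ = 360° − 91.1° = 268.9°.
That fraction of the synodic month is 268.9/360 × 29.5 d ≈ 22.03 d.

22.0 days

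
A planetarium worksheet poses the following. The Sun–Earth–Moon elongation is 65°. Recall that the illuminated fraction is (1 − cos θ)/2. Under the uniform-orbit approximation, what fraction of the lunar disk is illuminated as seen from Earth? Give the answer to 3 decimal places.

0.289

Half-versine of 65°: (1 − 0.423)/2 = 0.289.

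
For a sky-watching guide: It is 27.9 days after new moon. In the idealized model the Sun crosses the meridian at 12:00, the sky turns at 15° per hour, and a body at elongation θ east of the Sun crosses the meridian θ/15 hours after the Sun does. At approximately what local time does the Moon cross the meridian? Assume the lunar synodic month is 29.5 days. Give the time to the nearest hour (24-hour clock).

11:00

The Moon has covered 27.9/29.5 of its cycle, so θ ≈ 360° × 27.9/29.5 = 340.5°.
The Moon trails the Sun by θ/15 = 340.5/15 ≈ 22.70 hours.
12:00 + 22.70 h ≈ 10:42 → 11:00 to the nearest hour.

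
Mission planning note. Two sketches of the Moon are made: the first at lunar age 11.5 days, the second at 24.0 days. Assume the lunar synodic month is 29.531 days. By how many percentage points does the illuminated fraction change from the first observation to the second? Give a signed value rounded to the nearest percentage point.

First observation: θ = 360°·11.5/29.531 = 140.2°, so f = 0.884.
Second observation: θ = 292.6°, f = 0.308.
Δf = 0.308 − 0.884 = -0.576, i.e. -58 pp.

-58 percentage points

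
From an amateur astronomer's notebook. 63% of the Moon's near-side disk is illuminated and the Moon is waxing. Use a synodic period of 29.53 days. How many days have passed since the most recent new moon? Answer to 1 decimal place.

From f = (1 − cos θ)/2: cos θ = 1 − 2×0.63 = -0.260; arccos → 105.1°.
Waxing ⇒ before full, so θ = 105.1°.
Age = 29.53 × 105.1°/360° ≈ 8.62 days.

8.6 days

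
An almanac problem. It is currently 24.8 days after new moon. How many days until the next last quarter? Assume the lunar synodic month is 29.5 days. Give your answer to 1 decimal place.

Last quarter is 0.75 of the way through the cycle: age 0.75 × 29.5 = 22.125 d.
Already past this cycle's last quarter; the next is at 22.125 + 29.5 = 51.625 d, so 51.625 − 24.8 = 26.825 days.

26.8 days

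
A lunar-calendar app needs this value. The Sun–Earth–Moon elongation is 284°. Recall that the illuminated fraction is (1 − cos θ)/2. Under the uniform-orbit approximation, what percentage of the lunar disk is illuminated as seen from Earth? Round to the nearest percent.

38%

Half-versine of 284°: (1 − 0.242)/2 = 0.379, i.e. 38%.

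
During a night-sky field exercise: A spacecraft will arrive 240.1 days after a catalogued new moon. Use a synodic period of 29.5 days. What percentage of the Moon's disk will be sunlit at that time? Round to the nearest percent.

240.1 d spans 8 complete synodic months (8 × 29.5 = 236.00 d) plus 4.10 d.
Phase angle: θ = 360°·(4.10 d)/(29.5 d) = 50.0°.
With cos θ = 0.642, the lit fraction is (1 − 0.642)/2 ≈ 0.179, so 18%.

18%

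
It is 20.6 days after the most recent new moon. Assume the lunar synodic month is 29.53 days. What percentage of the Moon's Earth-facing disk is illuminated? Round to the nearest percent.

Elongation θ = 360° × 20.6/29.53 ≈ 251.1°.
Illuminated fraction = (1 − cos 251.1°)/2 = (1 − (-0.323))/2 ≈ 0.662, so 66%.

66%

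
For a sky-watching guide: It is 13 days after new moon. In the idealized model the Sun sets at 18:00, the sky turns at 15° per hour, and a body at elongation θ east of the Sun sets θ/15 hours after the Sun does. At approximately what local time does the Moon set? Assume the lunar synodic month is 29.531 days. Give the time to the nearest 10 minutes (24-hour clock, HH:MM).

Elongation θ = 360° × 13/29.531 ≈ 158.5°.
Delay after the Sun = 158.5° / (15°/h) ≈ 10.57 h.
18:00 + 10.565 h ≈ 04:34 → 04:30 to the nearest ten minutes.

04:30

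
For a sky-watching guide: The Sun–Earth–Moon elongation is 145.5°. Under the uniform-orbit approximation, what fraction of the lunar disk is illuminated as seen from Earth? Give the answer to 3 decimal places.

f = (1 − cos 145.5°)/2 = (1 − (-0.824))/2 ≈ 0.912.

0.912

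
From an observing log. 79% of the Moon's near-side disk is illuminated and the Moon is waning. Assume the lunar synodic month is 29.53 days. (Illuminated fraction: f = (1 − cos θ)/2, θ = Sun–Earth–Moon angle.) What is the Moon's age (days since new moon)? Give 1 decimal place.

19.2 days

Invert f = (1 − cos θ)/2 to get cos θ = 1 − 2(0.79) = -0.580, hence θ₀ = arccos -0.580 = 125.5°.
A waning Moon lies in 180°–360°, so θ = 360° − 125.5° = 234.5°.
Age = 29.53 × 234.5°/360° ≈ 19.24 days.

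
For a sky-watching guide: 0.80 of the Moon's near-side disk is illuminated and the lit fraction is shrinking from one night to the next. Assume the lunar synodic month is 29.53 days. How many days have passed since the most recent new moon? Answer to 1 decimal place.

cos θ = 1 − 2f = -0.600, giving a principal value of 126.9°.
Waning ⇒ past full, so θ = 360° − 126.9° = 233.1°.
At 360°/29.53 d per day, 233.1° corresponds to 19.12 days.

19.1 days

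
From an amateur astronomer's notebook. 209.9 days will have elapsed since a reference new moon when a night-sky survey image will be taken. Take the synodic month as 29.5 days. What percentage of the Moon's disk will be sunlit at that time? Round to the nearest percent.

209.9/29.5 = 7.115 lunations, so 7 complete cycles and 3.40 d into the next.
Phase angle: θ = 360°·(3.40 d)/(29.5 d) = 41.5°.
Illuminated fraction = (1 − cos 41.5°)/2 = (1 − 0.749)/2 ≈ 0.125, so 13%.

13%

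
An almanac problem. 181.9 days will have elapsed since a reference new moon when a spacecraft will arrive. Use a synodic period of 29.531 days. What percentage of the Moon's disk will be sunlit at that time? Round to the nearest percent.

181.9 d spans 6 complete synodic months (6 × 29.531 = 177.19 d) plus 4.71 d.
Elongation θ = 360° × 4.71/29.531 ≈ 57.5°.
With cos θ = 0.538, the lit fraction is (1 − 0.538)/2 ≈ 0.231, so 23%.

23%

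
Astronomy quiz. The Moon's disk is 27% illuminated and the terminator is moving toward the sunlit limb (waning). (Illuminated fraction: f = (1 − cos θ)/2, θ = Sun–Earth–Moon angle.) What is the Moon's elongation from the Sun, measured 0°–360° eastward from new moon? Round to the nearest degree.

297°

cos θ = 1 − 2f = 0.460, giving a principal value of 62.6°.
Waning ⇒ past full, so θ = 360° − 62.6° = 297.4°.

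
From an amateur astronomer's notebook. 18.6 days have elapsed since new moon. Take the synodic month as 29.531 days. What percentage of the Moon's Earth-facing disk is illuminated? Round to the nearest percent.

84%

Phase angle: θ = 360°·(18.6 d)/(29.531 d) = 226.7°.
Illuminated fraction = (1 − cos 226.7°)/2 = (1 − (-0.685))/2 ≈ 0.843, so 84%.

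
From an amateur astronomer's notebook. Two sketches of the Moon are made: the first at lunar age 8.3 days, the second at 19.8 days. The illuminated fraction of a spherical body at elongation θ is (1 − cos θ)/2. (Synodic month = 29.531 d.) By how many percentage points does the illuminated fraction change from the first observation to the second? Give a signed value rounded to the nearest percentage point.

+14 percentage points

First observation: θ = 360°·8.3/29.531 = 101.2°, so f = 0.597.
Second observation: θ = 241.4°, f = 0.740.
Δf = 0.740 − 0.597 = +0.143, i.e. +14 pp.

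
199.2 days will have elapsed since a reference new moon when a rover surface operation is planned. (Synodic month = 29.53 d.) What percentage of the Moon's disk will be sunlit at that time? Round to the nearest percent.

199.2 d spans 6 complete synodic months (6 × 29.53 = 177.18 d) plus 22.02 d.
Elongation θ = 360° × 22.02/29.53 ≈ 268.4°.
cos 268.4° = (-0.027), so f = (1 − (-0.027))/2 = 0.514, so 51%.

51%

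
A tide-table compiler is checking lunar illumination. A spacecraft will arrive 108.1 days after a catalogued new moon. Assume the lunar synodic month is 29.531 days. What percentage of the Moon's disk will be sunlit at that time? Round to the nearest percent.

108.1/29.531 = 3.661 lunations, so 3 complete cycles and 19.51 d into the next.
Phase angle: θ = 360°·(19.51 d)/(29.531 d) = 237.8°.
cos 237.8° = (-0.533), so f = (1 − (-0.533))/2 = 0.766, so 77%.

77%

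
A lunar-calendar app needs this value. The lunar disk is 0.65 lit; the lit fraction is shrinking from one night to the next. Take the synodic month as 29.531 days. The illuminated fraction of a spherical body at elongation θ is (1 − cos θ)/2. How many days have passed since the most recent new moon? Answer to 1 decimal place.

cos θ = 1 − 2f = -0.300, giving a principal value of 107.5°.
Since the Moon is past full (waning), take the reflex angle: θ = 360° − 107.5° = 252.5°.
Age = 29.531 × 252.5°/360° ≈ 20.72 days.

20.7 days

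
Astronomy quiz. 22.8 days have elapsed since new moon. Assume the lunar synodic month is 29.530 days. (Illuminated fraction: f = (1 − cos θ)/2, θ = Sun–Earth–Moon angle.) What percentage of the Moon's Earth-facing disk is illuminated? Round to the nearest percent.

43%

Phase angle: θ = 360°·(22.8 d)/(29.530 d) = 278.0°.
Illuminated fraction = (1 − cos 278.0°)/2 = (1 − 0.138)/2 ≈ 0.431, so 43%.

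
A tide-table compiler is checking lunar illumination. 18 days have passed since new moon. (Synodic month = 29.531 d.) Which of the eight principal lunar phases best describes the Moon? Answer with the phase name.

θ ≈ 360° × 18/29.531 = 219°, which falls in the waning gibbous sector.

waning gibbous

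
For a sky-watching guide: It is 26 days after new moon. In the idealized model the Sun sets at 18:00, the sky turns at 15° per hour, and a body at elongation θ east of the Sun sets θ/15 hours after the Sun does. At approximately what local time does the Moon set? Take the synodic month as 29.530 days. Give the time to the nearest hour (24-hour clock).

Elongation θ = 360° × 26/29.530 ≈ 317.0°.
At 15° of sky rotation per hour, 317.0° corresponds to a 21.13 h lag.
18:00 + 21.13 h ≈ 15:08 → 15:00 to the nearest hour.

15:00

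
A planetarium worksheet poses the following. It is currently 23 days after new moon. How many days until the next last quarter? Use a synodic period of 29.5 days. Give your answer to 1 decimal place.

28.6 days

Last quarter is 0.75 of the way through the cycle: age 0.75 × 29.5 = 22.125 d.
Already past this cycle's last quarter; the next is at 22.125 + 29.5 = 51.625 d, so 51.625 − 23 = 28.625 days.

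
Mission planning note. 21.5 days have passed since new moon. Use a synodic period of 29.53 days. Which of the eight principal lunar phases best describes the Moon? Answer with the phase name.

At 21.5/29.53 of the cycle, θ ≈ 262° — the last quarter range.

last quarter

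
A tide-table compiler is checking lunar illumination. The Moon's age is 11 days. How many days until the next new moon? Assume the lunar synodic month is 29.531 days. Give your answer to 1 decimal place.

The next new moon completes the synodic month: 29.531 − 11 = 18.531 days.

18.5 days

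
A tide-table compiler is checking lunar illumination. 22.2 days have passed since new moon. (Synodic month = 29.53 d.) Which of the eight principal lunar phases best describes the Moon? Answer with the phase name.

last quarter

θ ≈ 360° × 22.2/29.53 = 271°, which falls in the last quarter sector.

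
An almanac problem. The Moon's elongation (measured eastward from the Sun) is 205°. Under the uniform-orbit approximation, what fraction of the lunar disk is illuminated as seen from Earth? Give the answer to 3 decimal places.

0.953

f = (1 − cos 205°)/2 = (1 − (-0.906))/2 ≈ 0.953.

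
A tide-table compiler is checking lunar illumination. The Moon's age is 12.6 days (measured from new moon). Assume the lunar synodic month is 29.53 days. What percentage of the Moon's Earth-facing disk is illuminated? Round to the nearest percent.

95%

The Moon has covered 12.6/29.53 of its cycle, so θ ≈ 360° × 12.6/29.53 = 153.6°.
cos 153.6° = (-0.896), so f = (1 − (-0.896))/2 = 0.948, so 95%.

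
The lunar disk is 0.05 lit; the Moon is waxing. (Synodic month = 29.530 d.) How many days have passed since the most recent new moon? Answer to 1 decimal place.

cos θ = 1 − 2f = 0.900, giving a principal value of 25.8°.
The Moon is waxing (0°–180°), so θ = 25.8° directly.
At 360°/29.530 d per day, 25.8° corresponds to 2.12 days.

2.1 days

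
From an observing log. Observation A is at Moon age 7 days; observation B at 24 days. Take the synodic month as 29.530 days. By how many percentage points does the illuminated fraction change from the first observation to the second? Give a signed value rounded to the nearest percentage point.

-15 percentage points

θ₁ = 360° × 7/29.530 = 85.3°, f₁ = (1 − cos θ₁)/2 = 0.459.
θ₂ = 360° × 24/29.530 = 292.6°, f₂ = (1 − cos θ₂)/2 = 0.308.
Change = f₂ − f₁ = -0.151 → -15 percentage points.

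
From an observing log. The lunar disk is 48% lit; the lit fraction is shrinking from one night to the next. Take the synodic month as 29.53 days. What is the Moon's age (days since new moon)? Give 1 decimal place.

22.3 days

From f = (1 − cos θ)/2: cos θ = 1 − 2×0.48 = 0.040; arccos → 87.7°.
Waning ⇒ past full, so θ = 360° − 87.7° = 272.3°.
That fraction of the synodic month is 272.3/360 × 29.53 d ≈ 22.34 d.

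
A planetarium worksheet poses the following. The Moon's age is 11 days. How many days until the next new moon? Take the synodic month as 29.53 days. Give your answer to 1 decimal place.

18.5 days

One full lunation from the last new moon is 29.53 d; remaining = 29.53 − 11 = 18.530 d.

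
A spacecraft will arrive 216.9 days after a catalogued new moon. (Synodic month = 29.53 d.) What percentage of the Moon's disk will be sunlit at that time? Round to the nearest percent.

78%

216.9/29.53 = 7.345 lunations, so 7 complete cycles and 10.19 d into the next.
Elongation θ = 360° × 10.19/29.53 ≈ 124.2°.
With cos θ = (-0.562), the lit fraction is (1 − (-0.562))/2 ≈ 0.781, so 78%.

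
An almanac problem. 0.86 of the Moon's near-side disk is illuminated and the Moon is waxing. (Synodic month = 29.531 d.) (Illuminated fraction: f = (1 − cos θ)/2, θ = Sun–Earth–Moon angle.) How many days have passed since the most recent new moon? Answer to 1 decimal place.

From f = (1 − cos θ)/2: cos θ = 1 − 2×0.86 = -0.720; arccos → 136.1°.
Before full moon the principal value applies: θ = 136.1°.
Age = 29.531 × 136.1°/360° ≈ 11.16 days.

11.2 days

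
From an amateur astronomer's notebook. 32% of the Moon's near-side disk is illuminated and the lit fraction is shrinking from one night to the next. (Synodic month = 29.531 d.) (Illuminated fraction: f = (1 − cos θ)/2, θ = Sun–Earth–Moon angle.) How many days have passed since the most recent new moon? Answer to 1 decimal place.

23.9 days

Invert f = (1 − cos θ)/2 to get cos θ = 1 − 2(0.32) = 0.360, hence θ₀ = arccos 0.360 = 68.9°.
Since the Moon is past full (waning), take the reflex angle: θ = 360° − 68.9° = 291.1°.
That fraction of the synodic month is 291.1/360 × 29.531 d ≈ 23.88 d.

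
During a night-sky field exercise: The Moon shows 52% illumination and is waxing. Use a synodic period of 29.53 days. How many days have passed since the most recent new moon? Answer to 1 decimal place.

cos θ = 1 − 2f = -0.040, giving a principal value of 92.3°.
The Moon is waxing (0°–180°), so θ = 92.3° directly.
That fraction of the synodic month is 92.3/360 × 29.53 d ≈ 7.57 d.

7.6 days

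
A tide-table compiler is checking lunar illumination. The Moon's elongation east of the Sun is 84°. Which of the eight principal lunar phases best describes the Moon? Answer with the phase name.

The first quarter sector spans roughly 68°–112°; 84° falls inside it.

first quarter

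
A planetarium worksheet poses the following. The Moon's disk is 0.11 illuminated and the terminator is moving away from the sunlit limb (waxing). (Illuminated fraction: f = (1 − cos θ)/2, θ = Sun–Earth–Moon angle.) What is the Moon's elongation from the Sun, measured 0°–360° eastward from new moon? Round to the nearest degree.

cos θ = 1 − 2f = 0.780, giving a principal value of 38.7°.
Before full moon the principal value applies: θ = 38.7°.

39°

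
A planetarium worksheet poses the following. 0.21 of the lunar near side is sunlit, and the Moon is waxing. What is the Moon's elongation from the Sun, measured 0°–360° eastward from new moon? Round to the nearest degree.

55°

Invert f = (1 − cos θ)/2 to get cos θ = 1 − 2(0.21) = 0.580, hence θ₀ = arccos 0.580 = 54.5°.
The Moon is waxing (0°–180°), so θ = 54.5° directly.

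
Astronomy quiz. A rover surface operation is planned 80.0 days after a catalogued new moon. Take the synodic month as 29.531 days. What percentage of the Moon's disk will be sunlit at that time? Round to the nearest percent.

63%

Reduce mod P: 80.0 − 2×29.531 = 20.94 d into the current lunation.
Elongation θ = 360° × 20.94/29.531 ≈ 255.2°.
With cos θ = (-0.255), the lit fraction is (1 − (-0.255))/2 ≈ 0.627, so 63%.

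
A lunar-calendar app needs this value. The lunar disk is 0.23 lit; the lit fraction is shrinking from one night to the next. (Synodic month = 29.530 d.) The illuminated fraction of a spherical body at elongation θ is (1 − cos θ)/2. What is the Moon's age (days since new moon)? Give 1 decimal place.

cos θ = 1 − 2f = 0.540, giving a principal value of 57.3°.
Waning ⇒ past full, so θ = 360° − 57.3° = 302.7°.
At 360°/29.530 d per day, 302.7° corresponds to 24.83 days.

24.8 days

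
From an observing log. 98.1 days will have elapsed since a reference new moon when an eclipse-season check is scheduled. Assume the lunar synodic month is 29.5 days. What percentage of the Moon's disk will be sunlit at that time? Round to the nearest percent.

73%

Reduce mod P: 98.1 − 3×29.5 = 9.60 d into the current lunation.
The Moon has covered 9.60/29.5 of its cycle, so θ ≈ 360° × 9.60/29.5 = 117.2°.
cos 117.2° = (-0.456), so f = (1 − (-0.456))/2 = 0.728, so 73%.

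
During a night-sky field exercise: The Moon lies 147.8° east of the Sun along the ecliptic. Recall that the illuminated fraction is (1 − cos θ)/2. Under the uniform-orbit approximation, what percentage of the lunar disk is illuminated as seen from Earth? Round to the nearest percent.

f = (1 − cos 147.8°)/2 = (1 − (-0.846))/2 ≈ 0.923, i.e. 92%.

92%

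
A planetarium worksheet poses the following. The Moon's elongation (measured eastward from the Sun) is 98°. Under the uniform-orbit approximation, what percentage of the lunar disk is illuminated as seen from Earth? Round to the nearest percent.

cos 98° = (-0.139), so f = (1 − (-0.139))/2 = 0.570, i.e. 57%.

57%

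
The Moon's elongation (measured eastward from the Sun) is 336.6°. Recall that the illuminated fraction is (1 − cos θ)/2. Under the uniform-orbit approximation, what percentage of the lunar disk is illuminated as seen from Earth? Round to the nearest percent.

cos 336.6° = 0.918, so f = (1 − 0.918)/2 = 0.041, i.e. 4%.

4%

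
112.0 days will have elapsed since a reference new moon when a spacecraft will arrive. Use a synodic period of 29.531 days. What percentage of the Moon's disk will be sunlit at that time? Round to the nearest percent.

112.0/29.531 = 3.793 lunations, so 3 complete cycles and 23.41 d into the next.
The Moon has covered 23.41/29.531 of its cycle, so θ ≈ 360° × 23.41/29.531 = 285.3°.
Illuminated fraction = (1 − cos 285.3°)/2 = (1 − 0.265)/2 ≈ 0.368, so 37%.

37%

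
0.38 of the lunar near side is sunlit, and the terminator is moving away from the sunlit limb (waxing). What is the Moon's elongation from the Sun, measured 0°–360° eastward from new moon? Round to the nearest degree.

cos θ = 1 − 2f = 0.240, giving a principal value of 76.1°.
The Moon is waxing (0°–180°), so θ = 76.1° directly.

76°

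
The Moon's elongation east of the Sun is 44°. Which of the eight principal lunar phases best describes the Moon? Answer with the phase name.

waxing crescent

The waxing crescent sector spans roughly 22°–68°; 44° falls inside it.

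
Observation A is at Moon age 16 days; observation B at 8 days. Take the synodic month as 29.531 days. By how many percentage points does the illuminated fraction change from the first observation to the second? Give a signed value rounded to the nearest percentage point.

First observation: θ = 360°·16/29.531 = 195.0°, so f = 0.983.
Second observation: θ = 97.5°, f = 0.565.
Δf = 0.565 − 0.983 = -0.417, i.e. -42 pp.

-42 percentage points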